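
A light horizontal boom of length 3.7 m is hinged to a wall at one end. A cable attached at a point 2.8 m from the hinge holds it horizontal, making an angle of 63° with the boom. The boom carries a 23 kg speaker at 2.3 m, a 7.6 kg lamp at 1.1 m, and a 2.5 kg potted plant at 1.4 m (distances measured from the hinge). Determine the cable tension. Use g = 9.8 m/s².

T ≈ 254 N

Choose the hinge as the axis so the unknown hinge reaction has zero arm there.
Speaker: 23 × 9.8 = 225.4 N down at 2.3 m → arm 2.3 m, τ = 225.4 × 2.3 = 518.4 N·m clockwise.
Lamp: 7.6 × 9.8 = 74.48 N down at 1.1 m → arm 1.1 m, τ = 74.48 × 1.1 = 81.93 N·m clockwise.
Potted plant: 2.5 × 9.8 = 24.5 N down at 1.4 m → arm 1.4 m, τ = 24.5 × 1.4 = 34.3 N·m clockwise.
Total clockwise load moment = 634.6 N·m.
The cable tension T acts at 2.8 m; only its component perpendicular to the boom, T sinθ, produces torque. sin 63° = 0.891.
For rotational equilibrium, T × 2.8 × 0.891 = 634.6, so T = 634.6 / 2.495 = 254 N.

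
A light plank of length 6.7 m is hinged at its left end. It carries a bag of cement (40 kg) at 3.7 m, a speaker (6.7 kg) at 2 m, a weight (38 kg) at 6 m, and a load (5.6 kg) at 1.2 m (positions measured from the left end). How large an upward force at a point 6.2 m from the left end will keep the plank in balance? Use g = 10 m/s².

Take moments about the left end.
Bag of cement: 40 × 10 = 400 N down at 3.7 m → arm 3.7 m, τ = 400 × 3.7 = 1480 N·m clockwise.
Speaker: 6.7 × 10 = 67 N down at 2 m → arm 2 m, τ = 67 × 2 = 134 N·m clockwise.
Weight: 38 × 10 = 380 N down at 6 m → arm 6 m, τ = 380 × 6 = 2280 N·m clockwise.
Load: 5.6 × 10 = 56 N down at 1.2 m → arm 1.2 m, τ = 56 × 1.2 = 67.2 N·m clockwise.
Net moment of the loads = 3961 N·m clockwise.
The upward force F acts at a point 6.2 m from the left end, arm 6.2 m, giving F × 6.2 counterclockwise.
Στ = 0 ⇒ F × 6.2 = 3961 ⇒ F = 3961 / 6.2 = 639 N.

F ≈ 639 N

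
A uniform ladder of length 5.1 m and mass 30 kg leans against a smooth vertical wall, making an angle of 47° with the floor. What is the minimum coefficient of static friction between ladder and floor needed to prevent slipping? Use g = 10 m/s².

μ_min ≈ 0.466

About the foot of the ladder:
Ladder weight 30×10 = 300 N acts at 2.55 m along the ladder; its horizontal arm is 2.55·cos47° = 1.739 m → τ = 521.7 N·m clockwise.
Wall normal N acts horizontally at the top; its moment arm is the height L sinθ = 5.1·sin47° = 3.73 m, counterclockwise.
Balancing moments: N × 3.73 = 521.7, giving N = 139.9 N.
ΣFx = 0 ⇒ f = N_wall = 139.9 N. ΣFy = 0 ⇒ N_floor = 300 N.
μ_min = f / N_floor = 139.9 / 300 = 0.466.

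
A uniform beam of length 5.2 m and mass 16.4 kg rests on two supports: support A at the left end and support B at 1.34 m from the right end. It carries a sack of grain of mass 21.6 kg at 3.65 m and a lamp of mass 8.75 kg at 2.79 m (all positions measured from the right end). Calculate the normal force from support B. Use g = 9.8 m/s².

R_B ≈ 247 N

Take moments about support A.
Beam weight: 16.4 × 9.8 = 160.7 N down at 2.6 m → arm 2.6 m, τ = 160.7 × 2.6 = 417.8 N·m clockwise.
Sack of grain: 21.6 × 9.8 = 211.7 N down at 3.65 m → arm 1.55 m, τ = 211.7 × 1.55 = 328.1 N·m clockwise.
Lamp: 8.75 × 9.8 = 85.75 N down at 2.79 m → arm 2.41 m, τ = 85.75 × 2.41 = 206.7 N·m clockwise.
Net load moment about support A = 952.6 N·m clockwise.
Reaction R at support B is upward at 1.34 m, arm 3.86 m → moment R × 3.86 counterclockwise.
Setting net torque to zero: R × 3.86 = 952.6 → R = 247 N.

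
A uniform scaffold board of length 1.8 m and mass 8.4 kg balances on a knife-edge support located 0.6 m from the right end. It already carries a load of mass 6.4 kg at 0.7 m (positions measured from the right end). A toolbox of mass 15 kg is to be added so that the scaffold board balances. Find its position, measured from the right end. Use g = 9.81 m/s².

x ≈ 0.389 m from the right end

About the knife-edge support (at 0.6 m from the right end):
Beam weight: 8.4 × 9.81 = 82.4 N down at 0.9 m → arm 0.3 m, τ = 82.4 × 0.3 = 24.72 N·m counterclockwise.
Load: 6.4 × 9.81 = 62.78 N down at 0.7 m → arm 0.1 m, τ = 62.78 × 0.1 = 6.278 N·m counterclockwise.
Net moment of existing loads = 31 N·m counterclockwise.
The toolbox weighs 15 × 9.81 = 147.2 N and must supply an equal clockwise moment, so its lever arm about the knife-edge support is 31 / 147.2 = 0.211 m.
That puts it at 0.6 − 0.211 = 0.389 m from the right end.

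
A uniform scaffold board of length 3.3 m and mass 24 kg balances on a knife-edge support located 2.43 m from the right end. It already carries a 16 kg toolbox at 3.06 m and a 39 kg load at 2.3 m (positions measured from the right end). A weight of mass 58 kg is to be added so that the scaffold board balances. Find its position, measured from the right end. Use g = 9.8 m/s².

Choose the knife-edge support (at 2.43 m from the right end) as the axis so the support reaction has zero arm there.
Beam weight: 24 × 9.8 = 235.2 N down at 1.65 m → arm 0.78 m, τ = 235.2 × 0.78 = 183.5 N·m clockwise.
Toolbox: 16 × 9.8 = 156.8 N down at 3.06 m → arm 0.63 m, τ = 156.8 × 0.63 = 98.78 N·m counterclockwise.
Load: 39 × 9.8 = 382.2 N down at 2.3 m → arm 0.13 m, τ = 382.2 × 0.13 = 49.69 N·m clockwise.
Net moment of existing loads = 134.4 N·m clockwise.
The weight weighs 58 × 9.8 = 568.4 N and must supply an equal counterclockwise moment, so its lever arm about the knife-edge support is 134.4 / 568.4 = 0.236 m.
That puts it at 2.43 + 0.236 = 2.67 m from the right end.

x ≈ 2.67 m from the right end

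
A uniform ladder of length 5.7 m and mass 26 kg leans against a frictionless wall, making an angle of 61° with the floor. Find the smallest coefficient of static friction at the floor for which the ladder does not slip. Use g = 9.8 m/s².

Taking torques about the foot of the ladder:
Ladder weight 26×9.8 = 254.8 N acts at 2.85 m along the ladder; its horizontal arm is 2.85·cos61° = 1.382 m → τ = 352.1 N·m clockwise.
Wall normal N acts horizontally at the top; its moment arm is the height L sinθ = 5.7·sin61° = 4.985 m, counterclockwise.
For rotational equilibrium, N × 4.985 = 352.1, so N = 70.63 N.
ΣFx = 0 ⇒ f = N_wall = 70.63 N. ΣFy = 0 ⇒ N_floor = 254.8 N.
μ_min = f / N_floor = 70.63 / 254.8 = 0.277.

μ_min ≈ 0.277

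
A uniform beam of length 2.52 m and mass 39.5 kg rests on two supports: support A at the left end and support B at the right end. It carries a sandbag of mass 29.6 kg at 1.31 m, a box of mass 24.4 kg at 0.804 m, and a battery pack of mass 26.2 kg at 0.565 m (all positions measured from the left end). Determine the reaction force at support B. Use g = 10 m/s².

Choose support A as the axis so its reaction then has zero moment arm.
Beam weight: 39.5 × 10 = 395 N down at 1.26 m → arm 1.26 m, τ = 395 × 1.26 = 497.7 N·m clockwise.
Sandbag: 29.6 × 10 = 296 N down at 1.31 m → arm 1.31 m, τ = 296 × 1.31 = 387.8 N·m clockwise.
Box: 24.4 × 10 = 244 N down at 0.804 m → arm 0.804 m, τ = 244 × 0.804 = 196.2 N·m clockwise.
Battery pack: 26.2 × 10 = 262 N down at 0.565 m → arm 0.565 m, τ = 262 × 0.565 = 148 N·m clockwise.
Net load moment about support A = 1230 N·m clockwise.
Reaction R at support B is upward at 2.52 m, arm 2.52 m → moment R × 2.52 counterclockwise.
Στ = 0 ⇒ R × 2.52 = 1230 ⇒ R = 488 N.

R_B ≈ 488 N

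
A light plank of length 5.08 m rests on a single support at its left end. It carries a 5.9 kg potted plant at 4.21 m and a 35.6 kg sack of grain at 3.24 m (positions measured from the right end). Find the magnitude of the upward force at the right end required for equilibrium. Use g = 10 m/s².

Take moments about the left end.
Potted plant: 5.9 × 10 = 59 N down at 4.21 m → arm 0.87 m, τ = 59 × 0.87 = 51.33 N·m clockwise.
Sack of grain: 35.6 × 10 = 356 N down at 3.24 m → arm 1.84 m, τ = 356 × 1.84 = 655 N·m clockwise.
Net moment of the loads = 706.3 N·m clockwise.
The upward force F acts at the right end, arm 5.08 m, giving F × 5.08 counterclockwise.
Setting net torque to zero: F × 5.08 = 706.3 → F = 706.3 / 5.08 = 139 N.

F ≈ 139 N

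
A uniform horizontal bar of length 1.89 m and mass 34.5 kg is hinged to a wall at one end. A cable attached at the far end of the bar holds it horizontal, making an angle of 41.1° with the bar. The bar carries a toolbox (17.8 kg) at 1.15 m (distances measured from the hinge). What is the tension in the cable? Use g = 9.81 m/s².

Sum moments about the hinge (the unknown hinge reaction has zero arm there).
Beam weight: 34.5 × 9.81 = 338.4 N down at 0.945 m → arm 0.945 m, τ = 338.4 × 0.945 = 319.8 N·m clockwise.
Toolbox: 17.8 × 9.81 = 174.6 N down at 1.15 m → arm 1.15 m, τ = 174.6 × 1.15 = 200.8 N·m clockwise.
Total clockwise load moment = 520.6 N·m.
The cable tension T acts at 1.89 m; only its component perpendicular to the bar, T sinθ, produces torque. sin 41.1° = 0.6574.
Balancing moments: T × 1.89 × 0.6574 = 520.6, giving T = 520.6 / 1.242 = 419 N.

T ≈ 419 N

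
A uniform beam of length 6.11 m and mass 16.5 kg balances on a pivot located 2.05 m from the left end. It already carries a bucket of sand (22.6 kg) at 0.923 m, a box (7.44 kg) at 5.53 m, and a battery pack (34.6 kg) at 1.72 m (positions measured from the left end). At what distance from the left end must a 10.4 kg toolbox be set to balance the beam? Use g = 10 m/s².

Choose the pivot (at 2.05 m from the left end) as the axis so the support reaction has zero arm there.
Beam weight: 16.5 × 10 = 165 N down at 3.055 m → arm 1.005 m, τ = 165 × 1.005 = 165.8 N·m clockwise.
Bucket of sand: 22.6 × 10 = 226 N down at 0.923 m → arm 1.127 m, τ = 226 × 1.127 = 254.7 N·m counterclockwise.
Box: 7.44 × 10 = 74.4 N down at 5.53 m → arm 3.48 m, τ = 74.4 × 3.48 = 258.9 N·m clockwise.
Battery pack: 34.6 × 10 = 346 N down at 1.72 m → arm 0.33 m, τ = 346 × 0.33 = 114.2 N·m counterclockwise.
Net moment of existing loads = 55.8 N·m clockwise.
The toolbox weighs 10.4 × 10 = 104 N and must supply an equal counterclockwise moment, so its lever arm about the pivot is 55.8 / 104 = 0.537 m.
That puts it at 2.05 − 0.537 = 1.51 m from the left end.

x ≈ 1.51 m from the left end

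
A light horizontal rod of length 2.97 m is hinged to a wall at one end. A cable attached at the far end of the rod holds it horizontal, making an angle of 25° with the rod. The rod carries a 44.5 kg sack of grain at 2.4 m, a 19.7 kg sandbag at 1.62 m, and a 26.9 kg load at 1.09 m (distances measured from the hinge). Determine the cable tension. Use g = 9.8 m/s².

T ≈ 1310 N

Take moments about the hinge.
Sack of grain: 44.5 × 9.8 = 436.1 N down at 2.4 m → arm 2.4 m, τ = 436.1 × 2.4 = 1047 N·m clockwise.
Sandbag: 19.7 × 9.8 = 193.1 N down at 1.62 m → arm 1.62 m, τ = 193.1 × 1.62 = 312.8 N·m clockwise.
Load: 26.9 × 9.8 = 263.6 N down at 1.09 m → arm 1.09 m, τ = 263.6 × 1.09 = 287.3 N·m clockwise.
Total clockwise load moment = 1647 N·m.
The cable tension T acts at 2.97 m; only its component perpendicular to the rod, T sinθ, produces torque. sin 25° = 0.4226.
Balancing moments: T × 2.97 × 0.4226 = 1647, giving T = 1647 / 1.255 = 1310 N.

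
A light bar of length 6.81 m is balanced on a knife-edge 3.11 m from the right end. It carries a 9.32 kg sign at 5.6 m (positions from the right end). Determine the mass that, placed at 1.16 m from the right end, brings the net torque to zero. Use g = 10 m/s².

m ≈ 11.9 kg

Choose the knife-edge (at 3.11 m from the right end) as the axis so the support reaction has zero arm there.
Sign: 9.32 × 10 = 93.2 N down at 5.6 m → arm 2.49 m, τ = 93.2 × 2.49 = 232.1 N·m counterclockwise.
Net moment of known loads = 232.1 N·m counterclockwise.
An unknown mass m at 1.16 m has arm 1.95 m; its moment is m·g·1.95 clockwise.
Balancing moments: m × 10 × 1.95 = 232.1, giving m = 232.1 / (10 × 1.95) = 11.9 kg.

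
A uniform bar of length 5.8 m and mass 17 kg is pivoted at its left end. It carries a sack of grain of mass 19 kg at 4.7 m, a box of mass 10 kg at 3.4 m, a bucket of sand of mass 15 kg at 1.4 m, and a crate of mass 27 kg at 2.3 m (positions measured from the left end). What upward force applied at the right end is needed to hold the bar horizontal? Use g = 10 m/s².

F ≈ 441 N

About the left end:
Beam weight: 17 × 10 = 170 N down at 2.9 m → arm 2.9 m, τ = 170 × 2.9 = 493 N·m clockwise.
Sack of grain: 19 × 10 = 190 N down at 4.7 m → arm 4.7 m, τ = 190 × 4.7 = 893 N·m clockwise.
Box: 10 × 10 = 100 N down at 3.4 m → arm 3.4 m, τ = 100 × 3.4 = 340 N·m clockwise.
Bucket of sand: 15 × 10 = 150 N down at 1.4 m → arm 1.4 m, τ = 150 × 1.4 = 210 N·m clockwise.
Crate: 27 × 10 = 270 N down at 2.3 m → arm 2.3 m, τ = 270 × 2.3 = 621 N·m clockwise.
Net moment of the loads = 2557 N·m clockwise.
The upward force F acts at the right end, arm 5.8 m, giving F × 5.8 counterclockwise.
For rotational equilibrium, F × 5.8 = 2557, so F = 2557 / 5.8 = 441 N.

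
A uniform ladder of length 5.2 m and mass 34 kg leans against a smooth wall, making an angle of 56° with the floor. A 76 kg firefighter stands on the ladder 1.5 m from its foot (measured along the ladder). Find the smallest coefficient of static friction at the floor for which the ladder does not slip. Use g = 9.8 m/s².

About the foot of the ladder:
Ladder weight 34×9.8 = 333.2 N acts at 2.6 m along the ladder; its horizontal arm is 2.6·cos56° = 1.454 m → τ = 484.5 N·m clockwise.
Firefighter: 76×9.8 = 744.8 N at 1.5 m → arm 0.8388 m → τ = 624.7 N·m clockwise.
Wall normal N acts horizontally at the top; its moment arm is the height L sinθ = 5.2·sin56° = 4.311 m, counterclockwise.
Στ = 0 ⇒ N × 4.311 = 1109 ⇒ N = 257.2 N.
ΣFx = 0 ⇒ f = N_wall = 257.2 N. ΣFy = 0 ⇒ N_floor = 1078 N.
μ_min = f / N_floor = 257.2 / 1078 = 0.239.

μ_min ≈ 0.239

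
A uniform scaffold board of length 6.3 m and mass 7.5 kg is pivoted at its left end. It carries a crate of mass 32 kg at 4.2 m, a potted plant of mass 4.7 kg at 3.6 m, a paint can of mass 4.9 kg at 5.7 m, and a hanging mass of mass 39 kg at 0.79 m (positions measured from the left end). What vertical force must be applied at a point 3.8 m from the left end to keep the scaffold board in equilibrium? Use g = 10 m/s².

F ≈ 615 N

Taking torques about the left end:
Beam weight: 7.5 × 10 = 75 N down at 3.15 m → arm 3.15 m, τ = 75 × 3.15 = 236.2 N·m clockwise.
Crate: 32 × 10 = 320 N down at 4.2 m → arm 4.2 m, τ = 320 × 4.2 = 1344 N·m clockwise.
Potted plant: 4.7 × 10 = 47 N down at 3.6 m → arm 3.6 m, τ = 47 × 3.6 = 169.2 N·m clockwise.
Paint can: 4.9 × 10 = 49 N down at 5.7 m → arm 5.7 m, τ = 49 × 5.7 = 279.3 N·m clockwise.
Hanging mass: 39 × 10 = 390 N down at 0.79 m → arm 0.79 m, τ = 390 × 0.79 = 308.1 N·m clockwise.
Net moment of the loads = 2337 N·m clockwise.
The upward force F acts at a point 3.8 m from the left end, arm 3.8 m, giving F × 3.8 counterclockwise.
For rotational equilibrium, F × 3.8 = 2337, so F = 2337 / 3.8 = 615 N.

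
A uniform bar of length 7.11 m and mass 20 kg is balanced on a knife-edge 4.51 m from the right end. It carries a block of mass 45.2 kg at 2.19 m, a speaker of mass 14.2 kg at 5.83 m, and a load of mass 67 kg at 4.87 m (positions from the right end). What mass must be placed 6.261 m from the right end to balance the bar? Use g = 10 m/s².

Taking torques about the knife-edge (at 4.51 m from the right end):
Beam weight: 20 × 10 = 200 N down at 3.555 m → arm 0.955 m, τ = 200 × 0.955 = 191 N·m clockwise.
Block: 45.2 × 10 = 452 N down at 2.19 m → arm 2.32 m, τ = 452 × 2.32 = 1049 N·m clockwise.
Speaker: 14.2 × 10 = 142 N down at 5.83 m → arm 1.32 m, τ = 142 × 1.32 = 187.4 N·m counterclockwise.
Load: 67 × 10 = 670 N down at 4.87 m → arm 0.36 m, τ = 670 × 0.36 = 241.2 N·m counterclockwise.
Net moment of known loads = 811.4 N·m clockwise.
An unknown mass m at 6.261 m has arm 1.751 m; its moment is m·g·1.751 counterclockwise.
Στ = 0 ⇒ m × 10 × 1.751 = 811.4 ⇒ m = 811.4 / (10 × 1.751) = 46.3 kg.

m ≈ 46.3 kg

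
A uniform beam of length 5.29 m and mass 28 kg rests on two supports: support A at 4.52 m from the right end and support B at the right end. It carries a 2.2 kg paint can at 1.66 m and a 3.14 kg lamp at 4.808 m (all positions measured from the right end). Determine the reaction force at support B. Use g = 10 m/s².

R_B ≈ 128 N

Sum moments about support A (its reaction then has zero moment arm).
Beam weight: 28 × 10 = 280 N down at 2.645 m → arm 1.875 m, τ = 280 × 1.875 = 525 N·m clockwise.
Paint can: 2.2 × 10 = 22 N down at 1.66 m → arm 2.86 m, τ = 22 × 2.86 = 62.92 N·m clockwise.
Lamp: 3.14 × 10 = 31.4 N down at 4.808 m → arm 0.288 m, τ = 31.4 × 0.288 = 9.043 N·m counterclockwise.
Net load moment about support A = 578.9 N·m clockwise.
Reaction R at support B is upward at 0 m, arm 4.52 m → moment R × 4.52 counterclockwise.
Balancing moments: R × 4.52 = 578.9, giving R = 128 N.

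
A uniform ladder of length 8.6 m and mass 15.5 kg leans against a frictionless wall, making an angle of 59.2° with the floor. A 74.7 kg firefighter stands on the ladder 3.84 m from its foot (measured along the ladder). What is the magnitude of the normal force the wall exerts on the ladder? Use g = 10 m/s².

Taking torques about the foot of the ladder:
Ladder weight 15.5×10 = 155 N acts at 4.3 m along the ladder; its horizontal arm is 4.3·cos59.2° = 2.202 m → τ = 341.3 N·m clockwise.
Firefighter: 74.7×10 = 747 N at 3.84 m → arm 1.966 m → τ = 1469 N·m clockwise.
Wall normal N acts horizontally at the top; its moment arm is the height L sinθ = 8.6·sin59.2° = 7.387 m, counterclockwise.
Setting net torque to zero: N × 7.387 = 1810 → N = 245 N.

N_wall ≈ 245 N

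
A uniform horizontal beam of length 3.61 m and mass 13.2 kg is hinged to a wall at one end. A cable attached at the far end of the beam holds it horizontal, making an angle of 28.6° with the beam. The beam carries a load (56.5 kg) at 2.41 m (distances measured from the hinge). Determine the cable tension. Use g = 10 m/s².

Taking torques about the hinge:
Beam weight: 13.2 × 10 = 132 N down at 1.805 m → arm 1.805 m, τ = 132 × 1.805 = 238.3 N·m clockwise.
Load: 56.5 × 10 = 565 N down at 2.41 m → arm 2.41 m, τ = 565 × 2.41 = 1362 N·m clockwise.
Total clockwise load moment = 1600 N·m.
The cable tension T acts at 3.61 m; only its component perpendicular to the beam, T sinθ, produces torque. sin 28.6° = 0.4787.
Setting net torque to zero: T × 3.61 × 0.4787 = 1600 → T = 1600 / 1.728 = 926 N.

T ≈ 926 N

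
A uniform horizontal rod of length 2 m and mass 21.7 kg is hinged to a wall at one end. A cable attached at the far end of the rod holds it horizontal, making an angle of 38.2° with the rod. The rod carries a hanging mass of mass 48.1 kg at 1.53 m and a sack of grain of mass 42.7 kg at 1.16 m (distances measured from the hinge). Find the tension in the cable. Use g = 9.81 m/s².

T ≈ 1150 N

Take moments about the hinge.
Beam weight: 21.7 × 9.81 = 212.9 N down at 1 m → arm 1 m, τ = 212.9 × 1 = 212.9 N·m clockwise.
Hanging mass: 48.1 × 9.81 = 471.9 N down at 1.53 m → arm 1.53 m, τ = 471.9 × 1.53 = 722 N·m clockwise.
Sack of grain: 42.7 × 9.81 = 418.9 N down at 1.16 m → arm 1.16 m, τ = 418.9 × 1.16 = 485.9 N·m clockwise.
Total clockwise load moment = 1421 N·m.
The cable tension T acts at 2 m; only its component perpendicular to the rod, T sinθ, produces torque. sin 38.2° = 0.6184.
Setting net torque to zero: T × 2 × 0.6184 = 1421 → T = 1421 / 1.237 = 1150 N.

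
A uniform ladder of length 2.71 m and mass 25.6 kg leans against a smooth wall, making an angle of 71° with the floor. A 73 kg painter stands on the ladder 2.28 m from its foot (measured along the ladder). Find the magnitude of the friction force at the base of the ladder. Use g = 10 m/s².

f ≈ 256 N

Taking torques about the foot of the ladder:
Ladder weight 25.6×10 = 256 N acts at 1.355 m along the ladder; its horizontal arm is 1.355·cos71° = 0.4411 m → τ = 112.9 N·m clockwise.
Painter: 73×10 = 730 N at 2.28 m → arm 0.7423 m → τ = 541.9 N·m clockwise.
Wall normal N acts horizontally at the top; its moment arm is the height L sinθ = 2.71·sin71° = 2.562 m, counterclockwise.
Balancing moments: N × 2.562 = 654.8, giving N = 256 N.
ΣFx = 0: friction at the foot balances the wall's push, so f = N_wall = 256 N.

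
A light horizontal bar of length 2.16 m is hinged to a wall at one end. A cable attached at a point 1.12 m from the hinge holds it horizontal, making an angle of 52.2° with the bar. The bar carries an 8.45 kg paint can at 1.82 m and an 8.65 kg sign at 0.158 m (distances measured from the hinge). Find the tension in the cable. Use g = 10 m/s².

About the hinge:
Paint can: 8.45 × 10 = 84.5 N down at 1.82 m → arm 1.82 m, τ = 84.5 × 1.82 = 153.8 N·m clockwise.
Sign: 8.65 × 10 = 86.5 N down at 0.158 m → arm 0.158 m, τ = 86.5 × 0.158 = 13.67 N·m clockwise.
Total clockwise load moment = 167.5 N·m.
The cable tension T acts at 1.12 m; only its component perpendicular to the bar, T sinθ, produces torque. sin 52.2° = 0.7902.
Setting net torque to zero: T × 1.12 × 0.7902 = 167.5 → T = 167.5 / 0.885 = 189 N.

T ≈ 189 N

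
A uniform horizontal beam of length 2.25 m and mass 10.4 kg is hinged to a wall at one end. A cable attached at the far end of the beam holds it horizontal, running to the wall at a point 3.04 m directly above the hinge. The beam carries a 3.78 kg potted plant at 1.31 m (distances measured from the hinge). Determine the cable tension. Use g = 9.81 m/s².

T ≈ 90.3 N

About the hinge:
Beam weight: 10.4 × 9.81 = 102 N down at 1.125 m → arm 1.125 m, τ = 102 × 1.125 = 114.8 N·m clockwise.
Potted plant: 3.78 × 9.81 = 37.08 N down at 1.31 m → arm 1.31 m, τ = 37.08 × 1.31 = 48.57 N·m clockwise.
Total clockwise load moment = 163.4 N·m.
The cable tension T acts at 2.25 m; only its component perpendicular to the beam, T sinθ, produces torque. sinθ = h/√(h²+d²) = 3.04/√(3.04²+2.25²) = 0.8038.
For rotational equilibrium, T × 2.25 × 0.8038 = 163.4, so T = 163.4 / 1.809 = 90.3 N.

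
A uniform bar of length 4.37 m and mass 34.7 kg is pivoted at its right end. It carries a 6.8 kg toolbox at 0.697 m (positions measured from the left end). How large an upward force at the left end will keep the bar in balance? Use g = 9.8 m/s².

About the right end:
Beam weight: 34.7 × 9.8 = 340.1 N down at 2.185 m → arm 2.185 m, τ = 340.1 × 2.185 = 743.1 N·m counterclockwise.
Toolbox: 6.8 × 9.8 = 66.64 N down at 0.697 m → arm 3.673 m, τ = 66.64 × 3.673 = 244.8 N·m counterclockwise.
Net moment of the loads = 987.9 N·m counterclockwise.
The upward force F acts at the left end, arm 4.37 m, giving F × 4.37 clockwise.
Balancing moments: F × 4.37 = 987.9, giving F = 987.9 / 4.37 = 226 N.

F ≈ 226 N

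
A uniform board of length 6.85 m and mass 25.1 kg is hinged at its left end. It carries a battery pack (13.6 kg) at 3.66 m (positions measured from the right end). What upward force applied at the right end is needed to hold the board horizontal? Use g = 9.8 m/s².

Take moments about the left end.
Beam weight: 25.1 × 9.8 = 246 N down at 3.425 m → arm 3.425 m, τ = 246 × 3.425 = 842.5 N·m clockwise.
Battery pack: 13.6 × 9.8 = 133.3 N down at 3.66 m → arm 3.19 m, τ = 133.3 × 3.19 = 425.2 N·m clockwise.
Net moment of the loads = 1268 N·m clockwise.
The upward force F acts at the right end, arm 6.85 m, giving F × 6.85 counterclockwise.
Balancing moments: F × 6.85 = 1268, giving F = 1268 / 6.85 = 185 N.

F ≈ 185 N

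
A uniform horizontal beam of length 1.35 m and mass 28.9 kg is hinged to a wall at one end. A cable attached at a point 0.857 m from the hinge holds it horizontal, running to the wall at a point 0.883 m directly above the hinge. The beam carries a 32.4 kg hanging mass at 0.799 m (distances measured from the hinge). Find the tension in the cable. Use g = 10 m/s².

T ≈ 738 N

Sum moments about the hinge (the unknown hinge reaction has zero arm there).
Beam weight: 28.9 × 10 = 289 N down at 0.675 m → arm 0.675 m, τ = 289 × 0.675 = 195.1 N·m clockwise.
Hanging mass: 32.4 × 10 = 324 N down at 0.799 m → arm 0.799 m, τ = 324 × 0.799 = 258.9 N·m clockwise.
Total clockwise load moment = 454 N·m.
The cable tension T acts at 0.857 m; only its component perpendicular to the beam, T sinθ, produces torque. sinθ = h/√(h²+d²) = 0.883/√(0.883²+0.857²) = 0.7176.
Balancing moments: T × 0.857 × 0.7176 = 454, giving T = 454 / 0.615 = 738 N.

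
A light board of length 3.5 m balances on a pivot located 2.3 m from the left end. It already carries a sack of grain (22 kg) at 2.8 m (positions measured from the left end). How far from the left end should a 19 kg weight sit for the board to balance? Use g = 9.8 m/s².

Take moments about the pivot (at 2.3 m from the left end).
Sack of grain: 22 × 9.8 = 215.6 N down at 2.8 m → arm 0.5 m, τ = 215.6 × 0.5 = 107.8 N·m clockwise.
Net moment of existing loads = 107.8 N·m clockwise.
The weight weighs 19 × 9.8 = 186.2 N and must supply an equal counterclockwise moment, so its lever arm about the pivot is 107.8 / 186.2 = 0.579 m.
That puts it at 2.3 − 0.579 = 1.72 m from the left end.

x ≈ 1.72 m from the left end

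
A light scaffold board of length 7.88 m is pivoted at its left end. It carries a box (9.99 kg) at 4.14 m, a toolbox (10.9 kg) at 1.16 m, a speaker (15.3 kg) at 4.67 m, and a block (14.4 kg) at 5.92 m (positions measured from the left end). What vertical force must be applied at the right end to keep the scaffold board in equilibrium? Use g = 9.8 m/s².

F ≈ 262 N

Taking torques about the left end:
Box: 9.99 × 9.8 = 97.9 N down at 4.14 m → arm 4.14 m, τ = 97.9 × 4.14 = 405.3 N·m clockwise.
Toolbox: 10.9 × 9.8 = 106.8 N down at 1.16 m → arm 1.16 m, τ = 106.8 × 1.16 = 123.9 N·m clockwise.
Speaker: 15.3 × 9.8 = 149.9 N down at 4.67 m → arm 4.67 m, τ = 149.9 × 4.67 = 700 N·m clockwise.
Block: 14.4 × 9.8 = 141.1 N down at 5.92 m → arm 5.92 m, τ = 141.1 × 5.92 = 835.3 N·m clockwise.
Net moment of the loads = 2064 N·m clockwise.
The upward force F acts at the right end, arm 7.88 m, giving F × 7.88 counterclockwise.
Στ = 0 ⇒ F × 7.88 = 2064 ⇒ F = 2064 / 7.88 = 262 N.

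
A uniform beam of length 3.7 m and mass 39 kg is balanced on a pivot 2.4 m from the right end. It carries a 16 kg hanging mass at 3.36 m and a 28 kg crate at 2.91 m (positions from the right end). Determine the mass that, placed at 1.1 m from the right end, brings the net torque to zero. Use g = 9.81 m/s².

About the pivot (at 2.4 m from the right end):
Beam weight: 39 × 9.81 = 382.6 N down at 1.85 m → arm 0.55 m, τ = 382.6 × 0.55 = 210.4 N·m clockwise.
Hanging mass: 16 × 9.81 = 157 N down at 3.36 m → arm 0.96 m, τ = 157 × 0.96 = 150.7 N·m counterclockwise.
Crate: 28 × 9.81 = 274.7 N down at 2.91 m → arm 0.51 m, τ = 274.7 × 0.51 = 140.1 N·m counterclockwise.
Net moment of known loads = 80.4 N·m counterclockwise.
An unknown mass m at 1.1 m has arm 1.3 m; its moment is m·g·1.3 clockwise.
Balancing moments: m × 9.81 × 1.3 = 80.4, giving m = 80.4 / (9.81 × 1.3) = 6.3 kg.

m ≈ 6.3 kg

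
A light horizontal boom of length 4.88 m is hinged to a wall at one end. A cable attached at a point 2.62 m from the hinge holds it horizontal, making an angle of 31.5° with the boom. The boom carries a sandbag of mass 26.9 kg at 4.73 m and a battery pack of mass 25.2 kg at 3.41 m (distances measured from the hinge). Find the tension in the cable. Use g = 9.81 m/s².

T ≈ 1530 N

Take moments about the hinge.
Sandbag: 26.9 × 9.81 = 263.9 N down at 4.73 m → arm 4.73 m, τ = 263.9 × 4.73 = 1248 N·m clockwise.
Battery pack: 25.2 × 9.81 = 247.2 N down at 3.41 m → arm 3.41 m, τ = 247.2 × 3.41 = 843 N·m clockwise.
Total clockwise load moment = 2091 N·m.
The cable tension T acts at 2.62 m; only its component perpendicular to the boom, T sinθ, produces torque. sin 31.5° = 0.5225.
Setting net torque to zero: T × 2.62 × 0.5225 = 2091 → T = 2091 / 1.369 = 1530 N.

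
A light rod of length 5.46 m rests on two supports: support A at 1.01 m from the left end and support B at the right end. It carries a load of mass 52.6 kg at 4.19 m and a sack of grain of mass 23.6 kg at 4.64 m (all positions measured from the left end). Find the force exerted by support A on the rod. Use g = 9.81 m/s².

R_A ≈ 190 N

Sum moments about support B (its reaction then has zero moment arm).
Load: 52.6 × 9.81 = 516 N down at 4.19 m → arm 1.27 m, τ = 516 × 1.27 = 655.3 N·m counterclockwise.
Sack of grain: 23.6 × 9.81 = 231.5 N down at 4.64 m → arm 0.82 m, τ = 231.5 × 0.82 = 189.8 N·m counterclockwise.
Net load moment about support B = 845.1 N·m counterclockwise.
Reaction R at support A is upward at 1.01 m, arm 4.45 m → moment R × 4.45 clockwise.
For rotational equilibrium, R × 4.45 = 845.1, so R = 190 N.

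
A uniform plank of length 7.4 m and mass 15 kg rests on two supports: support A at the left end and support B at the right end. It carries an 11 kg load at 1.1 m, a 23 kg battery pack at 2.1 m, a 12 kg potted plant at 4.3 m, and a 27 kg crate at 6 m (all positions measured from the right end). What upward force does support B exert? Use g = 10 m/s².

Choose support A as the axis so its reaction then has zero moment arm.
Beam weight: 15 × 10 = 150 N down at 3.7 m → arm 3.7 m, τ = 150 × 3.7 = 555 N·m clockwise.
Load: 11 × 10 = 110 N down at 1.1 m → arm 6.3 m, τ = 110 × 6.3 = 693 N·m clockwise.
Battery pack: 23 × 10 = 230 N down at 2.1 m → arm 5.3 m, τ = 230 × 5.3 = 1219 N·m clockwise.
Potted plant: 12 × 10 = 120 N down at 4.3 m → arm 3.1 m, τ = 120 × 3.1 = 372 N·m clockwise.
Crate: 27 × 10 = 270 N down at 6 m → arm 1.4 m, τ = 270 × 1.4 = 378 N·m clockwise.
Net load moment about support A = 3217 N·m clockwise.
Reaction R at support B is upward at 0 m, arm 7.4 m → moment R × 7.4 counterclockwise.
Setting net torque to zero: R × 7.4 = 3217 → R = 435 N.

R_B ≈ 435 N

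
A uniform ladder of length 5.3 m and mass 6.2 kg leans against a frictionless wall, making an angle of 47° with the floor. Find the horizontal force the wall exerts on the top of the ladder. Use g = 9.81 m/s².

About the foot of the ladder:
Ladder weight 6.2×9.81 = 60.82 N acts at 2.65 m along the ladder; its horizontal arm is 2.65·cos47° = 1.807 m → τ = 109.9 N·m clockwise.
Wall normal N acts horizontally at the top; its moment arm is the height L sinθ = 5.3·sin47° = 3.876 m, counterclockwise.
For rotational equilibrium, N × 3.876 = 109.9, so N = 28.4 N.

N_wall ≈ 28.4 N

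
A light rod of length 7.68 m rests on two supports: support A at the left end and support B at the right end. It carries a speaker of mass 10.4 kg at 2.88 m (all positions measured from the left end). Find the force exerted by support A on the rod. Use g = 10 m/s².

About support B:
Speaker: 10.4 × 10 = 104 N down at 2.88 m → arm 4.8 m, τ = 104 × 4.8 = 499.2 N·m counterclockwise.
Net load moment about support B = 499.2 N·m counterclockwise.
Reaction R at support A is upward at 0 m, arm 7.68 m → moment R × 7.68 clockwise.
Στ = 0 ⇒ R × 7.68 = 499.2 ⇒ R = 65 N.

R_A ≈ 65 N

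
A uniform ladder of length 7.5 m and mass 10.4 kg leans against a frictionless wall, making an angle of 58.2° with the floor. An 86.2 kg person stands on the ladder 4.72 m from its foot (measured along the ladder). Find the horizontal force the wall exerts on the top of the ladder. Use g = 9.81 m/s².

Taking torques about the foot of the ladder:
Ladder weight 10.4×9.81 = 102 N acts at 3.75 m along the ladder; its horizontal arm is 3.75·cos58.2° = 1.976 m → τ = 201.6 N·m clockwise.
Person: 86.2×9.81 = 845.6 N at 4.72 m → arm 2.487 m → τ = 2103 N·m clockwise.
Wall normal N acts horizontally at the top; its moment arm is the height L sinθ = 7.5·sin58.2° = 6.374 m, counterclockwise.
Στ = 0 ⇒ N × 6.374 = 2305 ⇒ N = 362 N.

N_wall ≈ 362 N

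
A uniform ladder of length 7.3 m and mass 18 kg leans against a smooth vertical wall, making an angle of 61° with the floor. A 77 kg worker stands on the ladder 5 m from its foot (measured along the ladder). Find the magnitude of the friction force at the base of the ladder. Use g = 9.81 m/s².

Choose the foot of the ladder as the axis so the floor normal and friction both act there and drop out.
Ladder weight 18×9.81 = 176.6 N acts at 3.65 m along the ladder; its horizontal arm is 3.65·cos61° = 1.77 m → τ = 312.6 N·m clockwise.
Worker: 77×9.81 = 755.4 N at 5 m → arm 2.424 m → τ = 1831 N·m clockwise.
Wall normal N acts horizontally at the top; its moment arm is the height L sinθ = 7.3·sin61° = 6.385 m, counterclockwise.
For rotational equilibrium, N × 6.385 = 2144, so N = 336 N.
ΣFx = 0: friction at the foot balances the wall's push, so f = N_wall = 336 N.

f ≈ 336 N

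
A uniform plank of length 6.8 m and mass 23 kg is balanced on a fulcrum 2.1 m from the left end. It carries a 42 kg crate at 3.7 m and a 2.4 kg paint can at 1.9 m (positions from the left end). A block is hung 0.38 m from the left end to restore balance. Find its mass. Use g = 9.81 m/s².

Take moments about the fulcrum (at 2.1 m from the left end).
Beam weight: 23 × 9.81 = 225.6 N down at 3.4 m → arm 1.3 m, τ = 225.6 × 1.3 = 293.3 N·m clockwise.
Crate: 42 × 9.81 = 412 N down at 3.7 m → arm 1.6 m, τ = 412 × 1.6 = 659.2 N·m clockwise.
Paint can: 2.4 × 9.81 = 23.54 N down at 1.9 m → arm 0.2 m, τ = 23.54 × 0.2 = 4.708 N·m counterclockwise.
Net moment of known loads = 947.8 N·m clockwise.
An unknown mass m at 0.38 m has arm 1.72 m; its moment is m·g·1.72 counterclockwise.
Setting net torque to zero: m × 9.81 × 1.72 = 947.8 → m = 947.8 / (9.81 × 1.72) = 56.2 kg.

m ≈ 56.2 kg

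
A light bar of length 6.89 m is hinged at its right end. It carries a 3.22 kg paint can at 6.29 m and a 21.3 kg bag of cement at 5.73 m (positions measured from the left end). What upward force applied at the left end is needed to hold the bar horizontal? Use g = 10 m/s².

About the right end:
Paint can: 3.22 × 10 = 32.2 N down at 6.29 m → arm 0.6 m, τ = 32.2 × 0.6 = 19.32 N·m counterclockwise.
Bag of cement: 21.3 × 10 = 213 N down at 5.73 m → arm 1.16 m, τ = 213 × 1.16 = 247.1 N·m counterclockwise.
Net moment of the loads = 266.4 N·m counterclockwise.
The upward force F acts at the left end, arm 6.89 m, giving F × 6.89 clockwise.
Balancing moments: F × 6.89 = 266.4, giving F = 266.4 / 6.89 = 38.7 N.

F ≈ 38.7 N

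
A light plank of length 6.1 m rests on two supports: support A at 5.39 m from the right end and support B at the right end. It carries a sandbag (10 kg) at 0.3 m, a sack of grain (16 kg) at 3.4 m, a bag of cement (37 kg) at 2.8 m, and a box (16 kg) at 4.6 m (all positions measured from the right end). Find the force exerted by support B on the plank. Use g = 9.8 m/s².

About support A:
Sandbag: 10 × 9.8 = 98 N down at 0.3 m → arm 5.09 m, τ = 98 × 5.09 = 498.8 N·m clockwise.
Sack of grain: 16 × 9.8 = 156.8 N down at 3.4 m → arm 1.99 m, τ = 156.8 × 1.99 = 312 N·m clockwise.
Bag of cement: 37 × 9.8 = 362.6 N down at 2.8 m → arm 2.59 m, τ = 362.6 × 2.59 = 939.1 N·m clockwise.
Box: 16 × 9.8 = 156.8 N down at 4.6 m → arm 0.79 m, τ = 156.8 × 0.79 = 123.9 N·m clockwise.
Net load moment about support A = 1874 N·m clockwise.
Reaction R at support B is upward at 0 m, arm 5.39 m → moment R × 5.39 counterclockwise.
Balancing moments: R × 5.39 = 1874, giving R = 348 N.

R_B ≈ 348 N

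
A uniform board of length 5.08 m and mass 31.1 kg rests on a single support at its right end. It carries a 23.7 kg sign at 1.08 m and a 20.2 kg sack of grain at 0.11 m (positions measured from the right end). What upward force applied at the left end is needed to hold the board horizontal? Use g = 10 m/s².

F ≈ 210 N

Sum moments about the right end (the unknown pivot reaction has zero arm there).
Beam weight: 31.1 × 10 = 311 N down at 2.54 m → arm 2.54 m, τ = 311 × 2.54 = 789.9 N·m counterclockwise.
Sign: 23.7 × 10 = 237 N down at 1.08 m → arm 1.08 m, τ = 237 × 1.08 = 256 N·m counterclockwise.
Sack of grain: 20.2 × 10 = 202 N down at 0.11 m → arm 0.11 m, τ = 202 × 0.11 = 22.22 N·m counterclockwise.
Net moment of the loads = 1068 N·m counterclockwise.
The upward force F acts at the left end, arm 5.08 m, giving F × 5.08 clockwise.
Στ = 0 ⇒ F × 5.08 = 1068 ⇒ F = 1068 / 5.08 = 210 N.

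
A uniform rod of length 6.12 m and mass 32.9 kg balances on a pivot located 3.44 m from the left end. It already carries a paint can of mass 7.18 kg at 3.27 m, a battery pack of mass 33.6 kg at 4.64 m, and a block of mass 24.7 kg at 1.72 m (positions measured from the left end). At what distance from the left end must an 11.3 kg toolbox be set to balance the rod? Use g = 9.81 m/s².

Sum moments about the pivot (at 3.44 m from the left end) (the support reaction has zero arm there).
Beam weight: 32.9 × 9.81 = 322.7 N down at 3.06 m → arm 0.38 m, τ = 322.7 × 0.38 = 122.6 N·m counterclockwise.
Paint can: 7.18 × 9.81 = 70.44 N down at 3.27 m → arm 0.17 m, τ = 70.44 × 0.17 = 11.97 N·m counterclockwise.
Battery pack: 33.6 × 9.81 = 329.6 N down at 4.64 m → arm 1.2 m, τ = 329.6 × 1.2 = 395.5 N·m clockwise.
Block: 24.7 × 9.81 = 242.3 N down at 1.72 m → arm 1.72 m, τ = 242.3 × 1.72 = 416.8 N·m counterclockwise.
Net moment of existing loads = 155.9 N·m counterclockwise.
The toolbox weighs 11.3 × 9.81 = 110.9 N and must supply an equal clockwise moment, so its lever arm about the pivot is 155.9 / 110.9 = 1.41 m.
That puts it at 3.44 + 1.41 = 4.85 m from the left end.

x ≈ 4.85 m from the left end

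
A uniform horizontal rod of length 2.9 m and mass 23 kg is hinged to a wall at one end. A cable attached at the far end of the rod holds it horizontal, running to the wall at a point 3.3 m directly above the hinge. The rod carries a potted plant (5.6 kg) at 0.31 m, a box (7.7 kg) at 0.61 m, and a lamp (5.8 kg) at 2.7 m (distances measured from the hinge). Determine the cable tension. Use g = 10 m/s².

T ≈ 255 N

Taking torques about the hinge:
Beam weight: 23 × 10 = 230 N down at 1.45 m → arm 1.45 m, τ = 230 × 1.45 = 333.5 N·m clockwise.
Potted plant: 5.6 × 10 = 56 N down at 0.31 m → arm 0.31 m, τ = 56 × 0.31 = 17.36 N·m clockwise.
Box: 7.7 × 10 = 77 N down at 0.61 m → arm 0.61 m, τ = 77 × 0.61 = 46.97 N·m clockwise.
Lamp: 5.8 × 10 = 58 N down at 2.7 m → arm 2.7 m, τ = 58 × 2.7 = 156.6 N·m clockwise.
Total clockwise load moment = 554.4 N·m.
The cable tension T acts at 2.9 m; only its component perpendicular to the rod, T sinθ, produces torque. sinθ = h/√(h²+d²) = 3.3/√(3.3²+2.9²) = 0.7512.
Setting net torque to zero: T × 2.9 × 0.7512 = 554.4 → T = 554.4 / 2.178 = 255 N.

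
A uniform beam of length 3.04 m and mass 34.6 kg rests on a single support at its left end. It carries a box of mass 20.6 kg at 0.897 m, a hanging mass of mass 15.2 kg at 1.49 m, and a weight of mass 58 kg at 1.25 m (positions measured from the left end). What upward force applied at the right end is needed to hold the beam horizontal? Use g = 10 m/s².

Choose the left end as the axis so the unknown pivot reaction has zero arm there.
Beam weight: 34.6 × 10 = 346 N down at 1.52 m → arm 1.52 m, τ = 346 × 1.52 = 525.9 N·m clockwise.
Box: 20.6 × 10 = 206 N down at 0.897 m → arm 0.897 m, τ = 206 × 0.897 = 184.8 N·m clockwise.
Hanging mass: 15.2 × 10 = 152 N down at 1.49 m → arm 1.49 m, τ = 152 × 1.49 = 226.5 N·m clockwise.
Weight: 58 × 10 = 580 N down at 1.25 m → arm 1.25 m, τ = 580 × 1.25 = 725 N·m clockwise.
Net moment of the loads = 1662 N·m clockwise.
The upward force F acts at the right end, arm 3.04 m, giving F × 3.04 counterclockwise.
Στ = 0 ⇒ F × 3.04 = 1662 ⇒ F = 1662 / 3.04 = 547 N.

F ≈ 547 N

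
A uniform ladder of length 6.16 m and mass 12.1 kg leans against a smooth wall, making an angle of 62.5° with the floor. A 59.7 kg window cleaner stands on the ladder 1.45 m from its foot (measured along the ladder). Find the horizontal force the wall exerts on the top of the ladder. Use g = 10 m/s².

N_wall ≈ 105 N

Take moments about the foot of the ladder.
Ladder weight 12.1×10 = 121 N acts at 3.08 m along the ladder; its horizontal arm is 3.08·cos62.5° = 1.422 m → τ = 172.1 N·m clockwise.
Window cleaner: 59.7×10 = 597 N at 1.45 m → arm 0.6695 m → τ = 399.7 N·m clockwise.
Wall normal N acts horizontally at the top; its moment arm is the height L sinθ = 6.16·sin62.5° = 5.464 m, counterclockwise.
Balancing moments: N × 5.464 = 571.8, giving N = 105 N.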